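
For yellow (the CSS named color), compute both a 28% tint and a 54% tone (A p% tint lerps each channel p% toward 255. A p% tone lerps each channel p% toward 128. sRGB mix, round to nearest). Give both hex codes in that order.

#FFFF47, #BABA45

CSS yellow is rgb(255, 255, 0).
28% tint:
  R: 255 + 0.28×(255−255) = 255 + 0 = 255 → 255
  G: 255 + 0.28×(255−255) = 255 + 0 = 255 → 255
  B: 0 + 0.28×(255−0) = 0 + 71.4 = 71.4 → 71
  → #FFFF47
54% tone:
  R: 255 − 68.58 = 186.42 → 186
  G: 255 + 0.54×(128−255) = 255 − 68.58 = 186.42 → 186
  B: 0 + 69.12 = 69.12 → 69
  → #BABA45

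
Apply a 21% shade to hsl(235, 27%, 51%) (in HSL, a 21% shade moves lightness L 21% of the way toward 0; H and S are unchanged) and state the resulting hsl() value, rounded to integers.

hsl(235, 27%, 40%)

L moves 21% from 51 toward 0: 51 − 10.71 = 40.29 → 40.
H and S are unchanged.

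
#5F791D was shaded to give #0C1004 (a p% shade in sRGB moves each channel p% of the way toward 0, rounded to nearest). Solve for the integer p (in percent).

#5F791D is rgb(95, 121, 29); #0C1004 is rgb(12, 16, 4).
On the G channel (widest range): 16 ≈ 121 + (p/100)(0 − 121), so p ≈ 100×(16 − 121)/(0 − 121) = -10500/-121 = 86.78.
p = 87 reproduces all three channels after rounding.

87%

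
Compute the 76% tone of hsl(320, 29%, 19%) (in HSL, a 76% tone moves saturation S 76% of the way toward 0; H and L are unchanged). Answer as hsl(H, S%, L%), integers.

hsl(320, 7%, 19%)

S moves 76% from 29 toward 0: 29 − 22.04 = 6.96 → 7.
H and L are unchanged.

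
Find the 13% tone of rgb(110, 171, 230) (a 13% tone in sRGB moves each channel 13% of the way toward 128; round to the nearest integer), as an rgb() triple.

rgb(112, 165, 217)

Per channel, c → c + 0.13(128 − c):
  R: 110 + 0.13×(128−110) = 110 + 2.34 = 112.34 → 112
  G: 171 + 0.13×(128−171) = 171 − 5.59 = 165.41 → 165
  B: 230 + 0.13×(128−230) = 230 − 13.26 = 216.74 → 217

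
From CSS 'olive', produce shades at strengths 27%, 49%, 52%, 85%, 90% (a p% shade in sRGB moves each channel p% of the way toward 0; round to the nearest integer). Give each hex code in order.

#5D5D00, #414100, #3D3D00, #131300, #0D0D00

CSS olive is rgb(128, 128, 0).
27%: (128 − 34.56 = 93.44→93, 128 − 34.56 = 93.44→93, 0→0) → #5D5D00
49%: (128 − 62.72 = 65.28→65, 128 − 62.72 = 65.28→65, 0→0) → #414100
52%: (128 − 66.56 = 61.44→61, 128 − 66.56 = 61.44→61, 0→0) → #3D3D00
85%: (128 − 108.8 = 19.2→19, 128 − 108.8 = 19.2→19, 0→0) → #131300
90%: (128 − 115.2 = 12.8→13, 128 − 115.2 = 12.8→13, 0→0) → #0D0D00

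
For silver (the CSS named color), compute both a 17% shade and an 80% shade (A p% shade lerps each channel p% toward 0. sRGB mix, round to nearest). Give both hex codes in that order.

#9F9F9F, #262626

CSS silver is rgb(192, 192, 192).
17% shade:
  R: 192 + 0.17×(0−192) = 192 − 32.64 = 159.36 → 159
  G: 192 + 0.17×(0−192) = 192 − 32.64 = 159.36 → 159
  B: 192 − 32.64 = 159.36 → 159
  → #9F9F9F
80% shade:
  R: 192 + 0.8×(0−192) = 192 − 153.6 = 38.4 → 38
  G: 192 − 153.6 = 38.4 → 38
  B: 192 + 0.8×(0−192) = 192 − 153.6 = 38.4 → 38
  → #262626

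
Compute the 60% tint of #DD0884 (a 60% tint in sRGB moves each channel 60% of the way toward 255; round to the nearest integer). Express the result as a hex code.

#DD0884 is rgb(221, 8, 132).
Per channel, c → c + 0.6(255 − c):
  R: 221 + 0.6×(255−221) = 221 + 20.4 = 241.4 → 241
  G: 8 + 148.2 = 156.2 → 156
  B: 132 + 0.6×(255−132) = 132 + 73.8 = 205.8 → 206
rgb(241, 156, 206) = #F19CCE.

#F19CCE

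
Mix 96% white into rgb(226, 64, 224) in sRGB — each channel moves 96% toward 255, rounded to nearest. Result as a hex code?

A 96% tint moves each channel 96% toward 255:
  R: 226 + 0.96×(255−226) = 226 + 27.84 = 253.84 → 254
  G: 64 + 183.36 = 247.36 → 247
  B: 224 + 0.96×(255−224) = 224 + 29.76 = 253.76 → 254
rgb(254, 247, 254) = #fef7fe.

#fef7fe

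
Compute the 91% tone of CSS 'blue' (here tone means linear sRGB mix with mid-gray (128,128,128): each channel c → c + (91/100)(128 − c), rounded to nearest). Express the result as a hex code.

CSS blue is rgb(0, 0, 255).
A 91% tone moves each channel 91% toward 128:
  R: 0 + 116.48 = 116.48 → 116
  G: 0 + 116.48 = 116.48 → 116
  B: 255 − 115.57 = 139.43 → 139
rgb(116, 116, 139) = #74748B.

#74748B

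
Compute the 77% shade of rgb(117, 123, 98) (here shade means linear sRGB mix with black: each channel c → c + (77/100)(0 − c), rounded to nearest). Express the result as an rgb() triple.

Per channel, c → c + 0.77(0 − c):
  R: 117 + 0.77×(0−117) = 117 − 90.09 = 26.91 → 27
  G: 123 + 0.77×(0−123) = 123 − 94.71 = 28.29 → 28
  B: 98 + 0.77×(0−98) = 98 − 75.46 = 22.54 → 23

rgb(27, 28, 23)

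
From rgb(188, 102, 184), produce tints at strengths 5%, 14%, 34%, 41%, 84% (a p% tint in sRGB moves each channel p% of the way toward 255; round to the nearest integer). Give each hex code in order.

#bf6ebc, #c57bc2, #d39ad0, #d7a5d5, #f4e7f4

5%: (188 + 3.35 = 191.35→191, 102 + 7.65 = 109.65→110, 184 + 3.55 = 187.55→188) → #bf6ebc
14%: (188 + 9.38 = 197.38→197, 102 + 21.42 = 123.42→123, 184 + 9.94 = 193.94→194) → #c57bc2
34%: (188 + 22.78 = 210.78→211, 102 + 52.02 = 154.02→154, 184 + 24.14 = 208.14→208) → #d39ad0
41%: (188 + 27.47 = 215.47→215, 102 + 62.73 = 164.73→165, 184 + 29.11 = 213.11→213) → #d7a5d5
84%: (188 + 56.28 = 244.28→244, 102 + 128.52 = 230.52→231, 184 + 59.64 = 243.64→244) → #f4e7f4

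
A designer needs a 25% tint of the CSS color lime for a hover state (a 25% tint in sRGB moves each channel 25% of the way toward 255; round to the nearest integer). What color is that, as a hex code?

CSS lime is rgb(0, 255, 0).
Per channel, c → c + 0.25(255 − c):
  R: 0 + 63.75 = 63.75 → 64
  G: 255 + 0.25×(255−255) = 255 + 0 = 255 → 255
  B: 0 + 0.25×(255−0) = 0 + 63.75 = 63.75 → 64
rgb(64, 255, 64) = #40FF40.

#40FF40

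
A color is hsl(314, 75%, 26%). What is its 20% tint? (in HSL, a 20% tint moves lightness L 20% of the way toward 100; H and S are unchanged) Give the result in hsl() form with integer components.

hsl(314, 75%, 41%)

L moves 20% from 26 toward 100: 26 + 14.8 = 40.8 → 41.
H and S are unchanged.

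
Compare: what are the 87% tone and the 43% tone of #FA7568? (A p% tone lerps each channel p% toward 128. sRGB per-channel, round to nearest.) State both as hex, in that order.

#907F7D, #C67A72

#FA7568 is rgb(250, 117, 104).
87% tone:
  R: 250 + 0.87×(128−250) = 250 − 106.14 = 143.86 → 144
  G: 117 + 0.87×(128−117) = 117 + 9.57 = 126.57 → 127
  B: 104 + 20.88 = 124.88 → 125
  → #907F7D
43% tone:
  R: 250 − 52.46 = 197.54 → 198
  G: 117 + 0.43×(128−117) = 117 + 4.73 = 121.73 → 122
  B: 104 + 0.43×(128−104) = 104 + 10.32 = 114.32 → 114
  → #C67A72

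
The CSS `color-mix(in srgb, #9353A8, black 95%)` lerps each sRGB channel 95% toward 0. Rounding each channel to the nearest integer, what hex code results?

#9353A8 is rgb(147, 83, 168).
A 95% shade moves each channel 95% toward 0:
  R: 147 + 0.95×(0−147) = 147 − 139.65 = 7.35 → 7
  G: 83 + 0.95×(0−83) = 83 − 78.85 = 4.15 → 4
  B: 168 − 159.6 = 8.4 → 8
rgb(7, 4, 8) = #070408.

#070408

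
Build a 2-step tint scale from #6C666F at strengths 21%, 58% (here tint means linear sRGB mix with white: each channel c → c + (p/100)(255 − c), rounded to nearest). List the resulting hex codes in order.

#6C666F is rgb(108, 102, 111).
21%: (108 + 30.87 = 138.87→139, 102 + 32.13 = 134.13→134, 111 + 30.24 = 141.24→141) → #8B868D
58%: (108 + 85.26 = 193.26→193, 102 + 88.74 = 190.74→191, 111 + 83.52 = 194.52→195) → #C1BFC3

#8B868D, #C1BFC3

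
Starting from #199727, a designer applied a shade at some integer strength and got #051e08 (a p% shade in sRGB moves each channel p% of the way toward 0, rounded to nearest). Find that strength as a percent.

80%

#199727 is rgb(25, 151, 39); #051e08 is rgb(5, 30, 8).
On the G channel (widest range): 30 ≈ 151 + (p/100)(0 − 151), so p ≈ 100×(30 − 151)/(0 − 151) = -12100/-151 = 80.13.
p = 80 reproduces all three channels after rounding.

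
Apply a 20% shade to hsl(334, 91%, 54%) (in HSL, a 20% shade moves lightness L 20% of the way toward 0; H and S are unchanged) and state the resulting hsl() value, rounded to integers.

L moves 20% from 54 toward 0: 54 − 10.8 = 43.2 → 43.
H and S are unchanged.

hsl(334, 91%, 43%)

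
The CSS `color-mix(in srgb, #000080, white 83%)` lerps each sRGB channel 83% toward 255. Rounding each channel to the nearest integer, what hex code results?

#D4D4E9

#000080 is rgb(0, 0, 128).
Per channel, c → c + 0.83(255 − c):
  R: 0 + 211.65 = 211.65 → 212
  G: 0 + 0.83×(255−0) = 0 + 211.65 = 211.65 → 212
  B: 128 + 0.83×(255−128) = 128 + 105.41 = 233.41 → 233
rgb(212, 212, 233) = #D4D4E9.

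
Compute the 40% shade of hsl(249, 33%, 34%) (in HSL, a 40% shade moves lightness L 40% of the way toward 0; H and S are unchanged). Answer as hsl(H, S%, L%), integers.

L moves 40% from 34 toward 0: 34 − 13.6 = 20.4 → 20.
H and S are unchanged.

hsl(249, 33%, 20%)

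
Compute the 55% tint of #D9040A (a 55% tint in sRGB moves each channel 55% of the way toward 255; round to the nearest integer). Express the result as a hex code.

#D9040A is rgb(217, 4, 10).
A 55% tint moves each channel 55% toward 255:
  R: 217 + 0.55×(255−217) = 217 + 20.9 = 237.9 → 238
  G: 4 + 0.55×(255−4) = 4 + 138.05 = 142.05 → 142
  B: 10 + 0.55×(255−10) = 10 + 134.75 = 144.75 → 145
rgb(238, 142, 145) = #EE8E91.

#EE8E91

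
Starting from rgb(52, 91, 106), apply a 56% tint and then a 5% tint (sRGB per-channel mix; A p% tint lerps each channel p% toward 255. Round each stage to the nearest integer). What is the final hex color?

#aabbc0

Per channel, c → c + 0.56(255 − c):
  R: 52 + 113.68 = 165.68 → 166
  G: 91 + 91.84 = 182.84 → 183
  B: 106 + 0.56×(255−106) = 106 + 83.44 = 189.44 → 189
After the tint: rgb(166, 183, 189) = #a6b7bd.
Lerp each channel 5% toward 255:
  R: 166 + 4.45 = 170.45 → 170
  G: 183 + 0.05×(255−183) = 183 + 3.6 = 186.6 → 187
  B: 189 + 3.3 = 192.3 → 192
rgb(170, 187, 192) = #aabbc0.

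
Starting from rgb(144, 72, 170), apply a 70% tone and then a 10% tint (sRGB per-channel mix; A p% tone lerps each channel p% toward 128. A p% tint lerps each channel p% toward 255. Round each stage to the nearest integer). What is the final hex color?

Per channel, c → c + 0.7(128 − c):
  R: 144 + 0.7×(128−144) = 144 − 11.2 = 132.8 → 133
  G: 72 + 0.7×(128−72) = 72 + 39.2 = 111.2 → 111
  B: 170 − 29.4 = 140.6 → 141
After the tone: rgb(133, 111, 141) = #856F8D.
Lerp each channel 10% toward 255:
  R: 133 + 12.2 = 145.2 → 145
  G: 111 + 0.1×(255−111) = 111 + 14.4 = 125.4 → 125
  B: 141 + 11.4 = 152.4 → 152
rgb(145, 125, 152) = #917D98.

#917D98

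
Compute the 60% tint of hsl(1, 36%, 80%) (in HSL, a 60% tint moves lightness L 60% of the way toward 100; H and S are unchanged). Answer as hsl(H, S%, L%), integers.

hsl(1, 36%, 92%)

L moves 60% from 80 toward 100: 80 + 12 = 92 → 92.
H and S are unchanged.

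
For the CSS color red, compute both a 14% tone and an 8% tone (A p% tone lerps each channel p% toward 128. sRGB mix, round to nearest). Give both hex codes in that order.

#ed1212, #f50a0a

CSS red is rgb(255, 0, 0).
14% tone:
  R: 255 + 0.14×(128−255) = 255 − 17.78 = 237.22 → 237
  G: 0 + 17.92 = 17.92 → 18
  B: 0 + 17.92 = 17.92 → 18
  → #ed1212
8% tone:
  R: 255 − 10.16 = 244.84 → 245
  G: 0 + 0.08×(128−0) = 0 + 10.24 = 10.24 → 10
  B: 0 + 10.24 = 10.24 → 10
  → #f50a0a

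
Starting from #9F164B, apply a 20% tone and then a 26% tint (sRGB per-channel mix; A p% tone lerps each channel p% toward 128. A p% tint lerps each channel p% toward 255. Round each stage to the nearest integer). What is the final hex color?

#9F164B is rgb(159, 22, 75).
Lerp each channel 20% toward 128:
  R: 159 + 0.2×(128−159) = 159 − 6.2 = 152.8 → 153
  G: 22 + 0.2×(128−22) = 22 + 21.2 = 43.2 → 43
  B: 75 + 0.2×(128−75) = 75 + 10.6 = 85.6 → 86
After the tone: rgb(153, 43, 86) = #992B56.
Lerp each channel 26% toward 255:
  R: 153 + 0.26×(255−153) = 153 + 26.52 = 179.52 → 180
  G: 43 + 55.12 = 98.12 → 98
  B: 86 + 0.26×(255−86) = 86 + 43.94 = 129.94 → 130
rgb(180, 98, 130) = #B46282.

#B46282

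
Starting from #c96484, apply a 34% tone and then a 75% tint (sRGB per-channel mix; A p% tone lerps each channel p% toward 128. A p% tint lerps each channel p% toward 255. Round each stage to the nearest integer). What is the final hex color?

#ebdbe0

#c96484 is rgb(201, 100, 132).
A 34% tone moves each channel 34% toward 128:
  R: 201 − 24.82 = 176.18 → 176
  G: 100 + 0.34×(128−100) = 100 + 9.52 = 109.52 → 110
  B: 132 − 1.36 = 130.64 → 131
After the tone: rgb(176, 110, 131) = #b06e83.
Per channel, c → c + 0.75(255 − c):
  R: 176 + 59.25 = 235.25 → 235
  G: 110 + 0.75×(255−110) = 110 + 108.75 = 218.75 → 219
  B: 131 + 93 = 224 → 224
rgb(235, 219, 224) = #ebdbe0.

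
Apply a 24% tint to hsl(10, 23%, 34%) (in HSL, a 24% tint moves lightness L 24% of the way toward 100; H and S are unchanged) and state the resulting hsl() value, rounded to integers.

L moves 24% from 34 toward 100: 34 + 15.84 = 49.84 → 50.
H and S are unchanged.

hsl(10, 23%, 50%)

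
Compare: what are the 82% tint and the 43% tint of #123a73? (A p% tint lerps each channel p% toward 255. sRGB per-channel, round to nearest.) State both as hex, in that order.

#d4dce6, #788faf

#123a73 is rgb(18, 58, 115).
82% tint:
  R: 18 + 0.82×(255−18) = 18 + 194.34 = 212.34 → 212
  G: 58 + 0.82×(255−58) = 58 + 161.54 = 219.54 → 220
  B: 115 + 114.8 = 229.8 → 230
  → #d4dce6
43% tint:
  R: 18 + 101.91 = 119.91 → 120
  G: 58 + 0.43×(255−58) = 58 + 84.71 = 142.71 → 143
  B: 115 + 60.2 = 175.2 → 175
  → #788faf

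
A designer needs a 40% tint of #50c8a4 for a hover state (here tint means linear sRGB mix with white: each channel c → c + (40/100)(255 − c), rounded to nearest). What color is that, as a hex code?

#96dec8

#50c8a4 is rgb(80, 200, 164).
Per channel, c → c + 0.4(255 − c):
  R: 80 + 0.4×(255−80) = 80 + 70 = 150 → 150
  G: 200 + 22 = 222 → 222
  B: 164 + 0.4×(255−164) = 164 + 36.4 = 200.4 → 200
rgb(150, 222, 200) = #96dec8.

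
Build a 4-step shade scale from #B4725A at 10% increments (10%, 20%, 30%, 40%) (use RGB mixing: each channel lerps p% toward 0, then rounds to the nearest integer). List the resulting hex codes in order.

#B4725A is rgb(180, 114, 90).
10%: (180 − 18 = 162→162, 114 − 11.4 = 102.6→103, 90 − 9 = 81→81) → #A26751
20%: (180 − 36 = 144→144, 114 − 22.8 = 91.2→91, 90 − 18 = 72→72) → #905B48
30%: (180 − 54 = 126→126, 114 − 34.2 = 79.8→80, 90 − 27 = 63→63) → #7E503F
40%: (180 − 72 = 108→108, 114 − 45.6 = 68.4→68, 90 − 36 = 54→54) → #6C4436

#A26751, #905B48, #7E503F, #6C4436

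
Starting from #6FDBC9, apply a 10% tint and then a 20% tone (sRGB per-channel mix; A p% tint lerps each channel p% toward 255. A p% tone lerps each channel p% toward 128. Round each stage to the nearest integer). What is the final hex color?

#6FDBC9 is rgb(111, 219, 201).
A 10% tint moves each channel 10% toward 255:
  R: 111 + 0.1×(255−111) = 111 + 14.4 = 125.4 → 125
  G: 219 + 0.1×(255−219) = 219 + 3.6 = 222.6 → 223
  B: 201 + 0.1×(255−201) = 201 + 5.4 = 206.4 → 206
After the tint: rgb(125, 223, 206) = #7DDFCE.
Lerp each channel 20% toward 128:
  R: 125 + 0.2×(128−125) = 125 + 0.6 = 125.6 → 126
  G: 223 + 0.2×(128−223) = 223 − 19 = 204 → 204
  B: 206 + 0.2×(128−206) = 206 − 15.6 = 190.4 → 190
rgb(126, 204, 190) = #7ECCBE.

#7ECCBE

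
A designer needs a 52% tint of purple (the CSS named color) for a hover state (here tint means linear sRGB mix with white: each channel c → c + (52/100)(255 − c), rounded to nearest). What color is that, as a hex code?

CSS purple is rgb(128, 0, 128).
Lerp each channel 52% toward 255:
  R: 128 + 66.04 = 194.04 → 194
  G: 0 + 0.52×(255−0) = 0 + 132.6 = 132.6 → 133
  B: 128 + 0.52×(255−128) = 128 + 66.04 = 194.04 → 194
rgb(194, 133, 194) = #c285c2.

#c285c2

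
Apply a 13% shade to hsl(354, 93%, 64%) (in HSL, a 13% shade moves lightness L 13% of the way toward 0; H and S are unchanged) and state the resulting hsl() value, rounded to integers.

L moves 13% from 64 toward 0: 64 − 8.32 = 55.68 → 56.
H and S are unchanged.

hsl(354, 93%, 56%)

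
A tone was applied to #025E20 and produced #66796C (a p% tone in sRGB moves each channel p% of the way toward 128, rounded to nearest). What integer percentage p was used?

#025E20 is rgb(2, 94, 32); #66796C is rgb(102, 121, 108).
On the R channel (widest range): 102 ≈ 2 + (p/100)(128 − 2), so p ≈ 100×(102 − 2)/(128 − 2) = 10000/126 = 79.37.
p = 79 reproduces all three channels after rounding.

79%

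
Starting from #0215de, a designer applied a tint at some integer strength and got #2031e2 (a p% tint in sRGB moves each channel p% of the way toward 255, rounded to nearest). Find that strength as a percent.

#0215de is rgb(2, 21, 222); #2031e2 is rgb(32, 49, 226).
On the R channel (widest range): 32 ≈ 2 + (p/100)(255 − 2), so p ≈ 100×(32 − 2)/(255 − 2) = 3000/253 = 11.86.
p = 12 reproduces all three channels after rounding.

12%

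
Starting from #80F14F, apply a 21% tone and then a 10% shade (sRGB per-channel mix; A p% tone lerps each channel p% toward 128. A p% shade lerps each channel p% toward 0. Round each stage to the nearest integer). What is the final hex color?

#80F14F is rgb(128, 241, 79).
Per channel, c → c + 0.21(128 − c):
  R: 128 + 0.21×(128−128) = 128 + 0 = 128 → 128
  G: 241 + 0.21×(128−241) = 241 − 23.73 = 217.27 → 217
  B: 79 + 0.21×(128−79) = 79 + 10.29 = 89.29 → 89
After the tone: rgb(128, 217, 89) = #80D959.
Per channel, c → c + 0.1(0 − c):
  R: 128 + 0.1×(0−128) = 128 − 12.8 = 115.2 → 115
  G: 217 − 21.7 = 195.3 → 195
  B: 89 + 0.1×(0−89) = 89 − 8.9 = 80.1 → 80
rgb(115, 195, 80) = #73C350.

#73C350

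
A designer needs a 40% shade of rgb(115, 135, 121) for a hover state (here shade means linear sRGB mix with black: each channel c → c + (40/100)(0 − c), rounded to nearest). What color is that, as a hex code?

#455149

Lerp each channel 40% toward 0:
  R: 115 + 0.4×(0−115) = 115 − 46 = 69 → 69
  G: 135 − 54 = 81 → 81
  B: 121 − 48.4 = 72.6 → 73
rgb(69, 81, 73) = #455149.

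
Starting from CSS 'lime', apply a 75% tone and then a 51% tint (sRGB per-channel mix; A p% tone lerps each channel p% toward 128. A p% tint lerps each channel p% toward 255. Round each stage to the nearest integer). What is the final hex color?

#B1D0B1

CSS lime is rgb(0, 255, 0).
Lerp each channel 75% toward 128:
  R: 0 + 0.75×(128−0) = 0 + 96 = 96 → 96
  G: 255 + 0.75×(128−255) = 255 − 95.25 = 159.75 → 160
  B: 0 + 96 = 96 → 96
After the tone: rgb(96, 160, 96) = #60A060.
A 51% tint moves each channel 51% toward 255:
  R: 96 + 0.51×(255−96) = 96 + 81.09 = 177.09 → 177
  G: 160 + 48.45 = 208.45 → 208
  B: 96 + 0.51×(255−96) = 96 + 81.09 = 177.09 → 177
rgb(177, 208, 177) = #B1D0B1.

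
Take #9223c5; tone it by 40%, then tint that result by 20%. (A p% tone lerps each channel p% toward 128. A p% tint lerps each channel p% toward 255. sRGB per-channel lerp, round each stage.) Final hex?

#9223c5 is rgb(146, 35, 197).
Lerp each channel 40% toward 128:
  R: 146 − 7.2 = 138.8 → 139
  G: 35 + 37.2 = 72.2 → 72
  B: 197 − 27.6 = 169.4 → 169
After the tone: rgb(139, 72, 169) = #8b48a9.
A 20% tint moves each channel 20% toward 255:
  R: 139 + 0.2×(255−139) = 139 + 23.2 = 162.2 → 162
  G: 72 + 0.2×(255−72) = 72 + 36.6 = 108.6 → 109
  B: 169 + 0.2×(255−169) = 169 + 17.2 = 186.2 → 186
rgb(162, 109, 186) = #a26dba.

#a26dba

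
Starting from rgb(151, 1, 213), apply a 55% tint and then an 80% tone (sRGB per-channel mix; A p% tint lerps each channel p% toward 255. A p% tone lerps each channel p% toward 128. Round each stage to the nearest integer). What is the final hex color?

Lerp each channel 55% toward 255:
  R: 151 + 57.2 = 208.2 → 208
  G: 1 + 0.55×(255−1) = 1 + 139.7 = 140.7 → 141
  B: 213 + 0.55×(255−213) = 213 + 23.1 = 236.1 → 236
After the tint: rgb(208, 141, 236) = #d08dec.
Lerp each channel 80% toward 128:
  R: 208 + 0.8×(128−208) = 208 − 64 = 144 → 144
  G: 141 + 0.8×(128−141) = 141 − 10.4 = 130.6 → 131
  B: 236 + 0.8×(128−236) = 236 − 86.4 = 149.6 → 150
rgb(144, 131, 150) = #908396.

#908396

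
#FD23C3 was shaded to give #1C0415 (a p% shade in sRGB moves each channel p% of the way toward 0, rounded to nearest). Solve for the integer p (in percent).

#FD23C3 is rgb(253, 35, 195); #1C0415 is rgb(28, 4, 21).
On the R channel (widest range): 28 ≈ 253 + (p/100)(0 − 253), so p ≈ 100×(28 − 253)/(0 − 253) = -22500/-253 = 88.93.
p = 89 reproduces all three channels after rounding.

89%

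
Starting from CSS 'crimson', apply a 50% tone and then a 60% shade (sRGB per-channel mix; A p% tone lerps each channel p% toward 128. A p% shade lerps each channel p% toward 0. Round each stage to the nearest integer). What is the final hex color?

#461E26

CSS crimson is rgb(220, 20, 60).
Per channel, c → c + 0.5(128 − c):
  R: 220 − 46 = 174 → 174
  G: 20 + 0.5×(128−20) = 20 + 54 = 74 → 74
  B: 60 + 34 = 94 → 94
After the tone: rgb(174, 74, 94) = #AE4A5E.
Lerp each channel 60% toward 0:
  R: 174 + 0.6×(0−174) = 174 − 104.4 = 69.6 → 70
  G: 74 − 44.4 = 29.6 → 30
  B: 94 − 56.4 = 37.6 → 38
rgb(70, 30, 38) = #461E26.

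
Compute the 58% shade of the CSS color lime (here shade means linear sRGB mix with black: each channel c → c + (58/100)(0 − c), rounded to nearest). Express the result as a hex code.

CSS lime is rgb(0, 255, 0).
Per channel, c → c + 0.58(0 − c):
  R: 0 + 0 = 0 → 0
  G: 255 + 0.58×(0−255) = 255 − 147.9 = 107.1 → 107
  B: 0 + 0.58×(0−0) = 0 + 0 = 0 → 0
rgb(0, 107, 0) = #006B00.

#006B00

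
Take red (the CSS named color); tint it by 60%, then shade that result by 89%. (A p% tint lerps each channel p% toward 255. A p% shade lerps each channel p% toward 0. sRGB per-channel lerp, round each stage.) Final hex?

CSS red is rgb(255, 0, 0).
A 60% tint moves each channel 60% toward 255:
  R: 255 + 0 = 255 → 255
  G: 0 + 153 = 153 → 153
  B: 0 + 153 = 153 → 153
After the tint: rgb(255, 153, 153) = #FF9999.
Lerp each channel 89% toward 0:
  R: 255 − 226.95 = 28.05 → 28
  G: 153 + 0.89×(0−153) = 153 − 136.17 = 16.83 → 17
  B: 153 + 0.89×(0−153) = 153 − 136.17 = 16.83 → 17
rgb(28, 17, 17) = #1C1111.

#1C1111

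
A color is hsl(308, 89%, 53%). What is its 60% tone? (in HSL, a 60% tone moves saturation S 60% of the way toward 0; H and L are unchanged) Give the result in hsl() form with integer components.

S moves 60% from 89 toward 0: 89 − 53.4 = 35.6 → 36.
H and L are unchanged.

hsl(308, 36%, 53%)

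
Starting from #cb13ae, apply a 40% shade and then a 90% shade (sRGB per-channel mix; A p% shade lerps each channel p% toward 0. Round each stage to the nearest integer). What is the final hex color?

#cb13ae is rgb(203, 19, 174).
Per channel, c → c + 0.4(0 − c):
  R: 203 + 0.4×(0−203) = 203 − 81.2 = 121.8 → 122
  G: 19 − 7.6 = 11.4 → 11
  B: 174 − 69.6 = 104.4 → 104
After the shade: rgb(122, 11, 104) = #7a0b68.
Per channel, c → c + 0.9(0 − c):
  R: 122 + 0.9×(0−122) = 122 − 109.8 = 12.2 → 12
  G: 11 − 9.9 = 1.1 → 1
  B: 104 − 93.6 = 10.4 → 10
rgb(12, 1, 10) = #0c010a.

#0c010a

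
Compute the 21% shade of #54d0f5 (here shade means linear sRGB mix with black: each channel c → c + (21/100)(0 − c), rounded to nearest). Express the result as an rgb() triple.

#54d0f5 is rgb(84, 208, 245).
Per channel, c → c + 0.21(0 − c):
  R: 84 − 17.64 = 66.36 → 66
  G: 208 − 43.68 = 164.32 → 164
  B: 245 + 0.21×(0−245) = 245 − 51.45 = 193.55 → 194

rgb(66, 164, 194)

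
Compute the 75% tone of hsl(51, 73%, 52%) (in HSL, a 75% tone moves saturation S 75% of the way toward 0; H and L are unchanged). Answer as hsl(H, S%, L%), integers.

hsl(51, 18%, 52%)

S moves 75% from 73 toward 0: 73 − 54.75 = 18.25 → 18.
H and L are unchanged.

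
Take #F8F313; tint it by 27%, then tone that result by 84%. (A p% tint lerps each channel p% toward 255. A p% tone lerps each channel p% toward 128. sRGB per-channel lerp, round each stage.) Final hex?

#949379

#F8F313 is rgb(248, 243, 19).
A 27% tint moves each channel 27% toward 255:
  R: 248 + 0.27×(255−248) = 248 + 1.89 = 249.89 → 250
  G: 243 + 3.24 = 246.24 → 246
  B: 19 + 0.27×(255−19) = 19 + 63.72 = 82.72 → 83
After the tint: rgb(250, 246, 83) = #FAF653.
An 84% tone moves each channel 84% toward 128:
  R: 250 − 102.48 = 147.52 → 148
  G: 246 − 99.12 = 146.88 → 147
  B: 83 + 37.8 = 120.8 → 121
rgb(148, 147, 121) = #949379.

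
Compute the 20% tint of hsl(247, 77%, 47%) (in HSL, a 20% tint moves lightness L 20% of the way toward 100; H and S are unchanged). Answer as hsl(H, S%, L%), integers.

L moves 20% from 47 toward 100: 47 + 10.6 = 57.6 → 58.
H and S are unchanged.

hsl(247, 77%, 58%)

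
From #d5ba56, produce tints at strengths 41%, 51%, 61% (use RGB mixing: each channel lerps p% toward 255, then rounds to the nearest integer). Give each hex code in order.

#d5ba56 is rgb(213, 186, 86).
41%: (213 + 17.22 = 230.22→230, 186 + 28.29 = 214.29→214, 86 + 69.29 = 155.29→155) → #e6d69b
51%: (213 + 21.42 = 234.42→234, 186 + 35.19 = 221.19→221, 86 + 86.19 = 172.19→172) → #eaddac
61%: (213 + 25.62 = 238.62→239, 186 + 42.09 = 228.09→228, 86 + 103.09 = 189.09→189) → #efe4bd

#e6d69b, #eaddac, #efe4bd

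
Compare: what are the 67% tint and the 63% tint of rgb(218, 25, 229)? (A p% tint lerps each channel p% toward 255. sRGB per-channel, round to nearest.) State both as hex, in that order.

67% tint:
  R: 218 + 0.67×(255−218) = 218 + 24.79 = 242.79 → 243
  G: 25 + 154.1 = 179.1 → 179
  B: 229 + 17.42 = 246.42 → 246
  → #f3b3f6
63% tint:
  R: 218 + 23.31 = 241.31 → 241
  G: 25 + 144.9 = 169.9 → 170
  B: 229 + 0.63×(255−229) = 229 + 16.38 = 245.38 → 245
  → #f1aaf5

#f3b3f6, #f1aaf5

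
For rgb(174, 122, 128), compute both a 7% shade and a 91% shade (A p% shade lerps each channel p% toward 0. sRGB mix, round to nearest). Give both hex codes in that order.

7% shade:
  R: 174 − 12.18 = 161.82 → 162
  G: 122 + 0.07×(0−122) = 122 − 8.54 = 113.46 → 113
  B: 128 − 8.96 = 119.04 → 119
  → #a27177
91% shade:
  R: 174 − 158.34 = 15.66 → 16
  G: 122 + 0.91×(0−122) = 122 − 111.02 = 10.98 → 11
  B: 128 + 0.91×(0−128) = 128 − 116.48 = 11.52 → 12
  → #100b0c

#a27177, #100b0c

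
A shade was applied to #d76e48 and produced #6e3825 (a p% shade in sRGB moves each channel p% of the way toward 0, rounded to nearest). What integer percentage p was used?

49%

#d76e48 is rgb(215, 110, 72); #6e3825 is rgb(110, 56, 37).
On the R channel (widest range): 110 ≈ 215 + (p/100)(0 − 215), so p ≈ 100×(110 − 215)/(0 − 215) = -10500/-215 = 48.84.
p = 49 reproduces all three channels after rounding.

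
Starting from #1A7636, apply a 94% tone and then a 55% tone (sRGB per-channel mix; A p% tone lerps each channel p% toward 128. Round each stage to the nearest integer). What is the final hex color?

#1A7636 is rgb(26, 118, 54).
Per channel, c → c + 0.94(128 − c):
  R: 26 + 0.94×(128−26) = 26 + 95.88 = 121.88 → 122
  G: 118 + 9.4 = 127.4 → 127
  B: 54 + 69.56 = 123.56 → 124
After the tone: rgb(122, 127, 124) = #7A7F7C.
A 55% tone moves each channel 55% toward 128:
  R: 122 + 3.3 = 125.3 → 125
  G: 127 + 0.55×(128−127) = 127 + 0.55 = 127.55 → 128
  B: 124 + 2.2 = 126.2 → 126
rgb(125, 128, 126) = #7D807E.

#7D807E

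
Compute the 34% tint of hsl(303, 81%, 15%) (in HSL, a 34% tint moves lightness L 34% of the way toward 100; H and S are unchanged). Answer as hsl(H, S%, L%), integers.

L moves 34% from 15 toward 100: 15 + 28.9 = 43.9 → 44.
H and S are unchanged.

hsl(303, 81%, 44%)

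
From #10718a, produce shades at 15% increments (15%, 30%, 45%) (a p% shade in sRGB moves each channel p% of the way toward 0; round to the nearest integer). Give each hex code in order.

#0e6075, #0b4f61, #093e4c

#10718a is rgb(16, 113, 138).
15%: (16 − 2.4 = 13.6→14, 113 − 16.95 = 96.05→96, 138 − 20.7 = 117.3→117) → #0e6075
30%: (16 − 4.8 = 11.2→11, 113 − 33.9 = 79.1→79, 138 − 41.4 = 96.6→97) → #0b4f61
45%: (16 − 7.2 = 8.8→9, 113 − 50.85 = 62.15→62, 138 − 62.1 = 75.9→76) → #093e4c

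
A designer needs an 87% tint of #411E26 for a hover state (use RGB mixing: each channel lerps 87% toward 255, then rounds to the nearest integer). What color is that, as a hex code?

#411E26 is rgb(65, 30, 38).
Lerp each channel 87% toward 255:
  R: 65 + 0.87×(255−65) = 65 + 165.3 = 230.3 → 230
  G: 30 + 195.75 = 225.75 → 226
  B: 38 + 188.79 = 226.79 → 227
rgb(230, 226, 227) = #E6E2E3.

#E6E2E3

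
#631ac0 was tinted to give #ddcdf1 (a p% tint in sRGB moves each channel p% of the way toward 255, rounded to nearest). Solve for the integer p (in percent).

78%

#631ac0 is rgb(99, 26, 192); #ddcdf1 is rgb(221, 205, 241).
On the G channel (widest range): 205 ≈ 26 + (p/100)(255 − 26), so p ≈ 100×(205 − 26)/(255 − 26) = 17900/229 = 78.17.
p = 78 reproduces all three channels after rounding.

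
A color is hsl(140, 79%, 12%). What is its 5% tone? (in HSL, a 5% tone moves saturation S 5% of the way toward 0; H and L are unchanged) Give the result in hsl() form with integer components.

hsl(140, 75%, 12%)

S moves 5% from 79 toward 0: 79 − 3.95 = 75.05 → 75.
H and L are unchanged.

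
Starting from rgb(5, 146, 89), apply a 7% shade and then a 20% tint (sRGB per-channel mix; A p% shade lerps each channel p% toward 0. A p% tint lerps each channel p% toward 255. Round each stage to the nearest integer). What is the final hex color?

A 7% shade moves each channel 7% toward 0:
  R: 5 + 0.07×(0−5) = 5 − 0.35 = 4.65 → 5
  G: 146 + 0.07×(0−146) = 146 − 10.22 = 135.78 → 136
  B: 89 + 0.07×(0−89) = 89 − 6.23 = 82.77 → 83
After the shade: rgb(5, 136, 83) = #058853.
Lerp each channel 20% toward 255:
  R: 5 + 50 = 55 → 55
  G: 136 + 23.8 = 159.8 → 160
  B: 83 + 0.2×(255−83) = 83 + 34.4 = 117.4 → 117
rgb(55, 160, 117) = #37A075.

#37A075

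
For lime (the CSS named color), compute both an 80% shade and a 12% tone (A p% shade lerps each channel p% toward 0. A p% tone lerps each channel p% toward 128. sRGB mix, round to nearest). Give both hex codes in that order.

#003300, #0FF00F

CSS lime is rgb(0, 255, 0).
80% shade:
  R: 0 + 0.8×(0−0) = 0 + 0 = 0 → 0
  G: 255 + 0.8×(0−255) = 255 − 204 = 51 → 51
  B: 0 + 0.8×(0−0) = 0 + 0 = 0 → 0
  → #003300
12% tone:
  R: 0 + 15.36 = 15.36 → 15
  G: 255 + 0.12×(128−255) = 255 − 15.24 = 239.76 → 240
  B: 0 + 15.36 = 15.36 → 15
  → #0FF00F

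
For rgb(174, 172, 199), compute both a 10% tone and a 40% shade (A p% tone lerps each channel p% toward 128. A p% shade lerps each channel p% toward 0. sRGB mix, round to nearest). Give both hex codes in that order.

10% tone:
  R: 174 + 0.1×(128−174) = 174 − 4.6 = 169.4 → 169
  G: 172 − 4.4 = 167.6 → 168
  B: 199 − 7.1 = 191.9 → 192
  → #A9A8C0
40% shade:
  R: 174 + 0.4×(0−174) = 174 − 69.6 = 104.4 → 104
  G: 172 − 68.8 = 103.2 → 103
  B: 199 − 79.6 = 119.4 → 119
  → #686777

#A9A8C0, #686777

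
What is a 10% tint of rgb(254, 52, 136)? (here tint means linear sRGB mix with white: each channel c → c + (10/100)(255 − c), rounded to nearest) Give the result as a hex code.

#FE4894

A 10% tint moves each channel 10% toward 255:
  R: 254 + 0.1 = 254.1 → 254
  G: 52 + 0.1×(255−52) = 52 + 20.3 = 72.3 → 72
  B: 136 + 0.1×(255−136) = 136 + 11.9 = 147.9 → 148
rgb(254, 72, 148) = #FE4894.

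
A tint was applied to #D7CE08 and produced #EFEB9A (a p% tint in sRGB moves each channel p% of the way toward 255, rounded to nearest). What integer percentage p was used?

#D7CE08 is rgb(215, 206, 8); #EFEB9A is rgb(239, 235, 154).
On the B channel (widest range): 154 ≈ 8 + (p/100)(255 − 8), so p ≈ 100×(154 − 8)/(255 − 8) = 14600/247 = 59.11.
p = 59 reproduces all three channels after rounding.

59%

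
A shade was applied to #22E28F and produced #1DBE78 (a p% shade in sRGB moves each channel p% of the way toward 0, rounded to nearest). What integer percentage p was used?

16%

#22E28F is rgb(34, 226, 143); #1DBE78 is rgb(29, 190, 120).
On the G channel (widest range): 190 ≈ 226 + (p/100)(0 − 226), so p ≈ 100×(190 − 226)/(0 − 226) = -3600/-226 = 15.93.
p = 16 reproduces all three channels after rounding.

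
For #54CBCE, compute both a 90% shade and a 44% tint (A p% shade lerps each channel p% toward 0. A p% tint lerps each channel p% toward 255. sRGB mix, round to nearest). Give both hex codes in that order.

#54CBCE is rgb(84, 203, 206).
90% shade:
  R: 84 − 75.6 = 8.4 → 8
  G: 203 + 0.9×(0−203) = 203 − 182.7 = 20.3 → 20
  B: 206 + 0.9×(0−206) = 206 − 185.4 = 20.6 → 21
  → #081415
44% tint:
  R: 84 + 0.44×(255−84) = 84 + 75.24 = 159.24 → 159
  G: 203 + 22.88 = 225.88 → 226
  B: 206 + 21.56 = 227.56 → 228
  → #9FE2E4

#081415, #9FE2E4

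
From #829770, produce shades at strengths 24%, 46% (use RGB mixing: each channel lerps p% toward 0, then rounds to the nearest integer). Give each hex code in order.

#637355, #46523c

#829770 is rgb(130, 151, 112).
24%: (130 − 31.2 = 98.8→99, 151 − 36.24 = 114.76→115, 112 − 26.88 = 85.12→85) → #637355
46%: (130 − 59.8 = 70.2→70, 151 − 69.46 = 81.54→82, 112 − 51.52 = 60.48→60) → #46523c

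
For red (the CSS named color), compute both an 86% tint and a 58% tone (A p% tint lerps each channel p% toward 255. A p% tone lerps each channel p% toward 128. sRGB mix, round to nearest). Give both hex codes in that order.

#FFDBDB, #B54A4A

CSS red is rgb(255, 0, 0).
86% tint:
  R: 255 + 0.86×(255−255) = 255 + 0 = 255 → 255
  G: 0 + 219.3 = 219.3 → 219
  B: 0 + 0.86×(255−0) = 0 + 219.3 = 219.3 → 219
  → #FFDBDB
58% tone:
  R: 255 − 73.66 = 181.34 → 181
  G: 0 + 0.58×(128−0) = 0 + 74.24 = 74.24 → 74
  B: 0 + 74.24 = 74.24 → 74
  → #B54A4A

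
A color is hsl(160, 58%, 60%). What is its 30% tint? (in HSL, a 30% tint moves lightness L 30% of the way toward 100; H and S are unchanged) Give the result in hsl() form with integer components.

L moves 30% from 60 toward 100: 60 + 12 = 72 → 72.
H and S are unchanged.

hsl(160, 58%, 72%)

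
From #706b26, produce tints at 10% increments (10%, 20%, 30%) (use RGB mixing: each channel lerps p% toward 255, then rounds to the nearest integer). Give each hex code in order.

#706b26 is rgb(112, 107, 38).
10%: (112 + 14.3 = 126.3→126, 107 + 14.8 = 121.8→122, 38 + 21.7 = 59.7→60) → #7e7a3c
20%: (112 + 28.6 = 140.6→141, 107 + 29.6 = 136.6→137, 38 + 43.4 = 81.4→81) → #8d8951
30%: (112 + 42.9 = 154.9→155, 107 + 44.4 = 151.4→151, 38 + 65.1 = 103.1→103) → #9b9767

#7e7a3c, #8d8951, #9b9767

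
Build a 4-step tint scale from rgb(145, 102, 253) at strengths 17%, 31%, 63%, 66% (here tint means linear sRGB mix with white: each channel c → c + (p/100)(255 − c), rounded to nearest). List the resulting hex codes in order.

#A480FD, #B395FE, #D6C6FE, #DACBFE

17%: (145 + 18.7 = 163.7→164, 102 + 26.01 = 128.01→128, 253→253) → #A480FD
31%: (145 + 34.1 = 179.1→179, 102 + 47.43 = 149.43→149, 253 + 0.62 = 253.62→254) → #B395FE
63%: (145 + 69.3 = 214.3→214, 102 + 96.39 = 198.39→198, 253 + 1.26 = 254.26→254) → #D6C6FE
66%: (145 + 72.6 = 217.6→218, 102 + 100.98 = 202.98→203, 253 + 1.32 = 254.32→254) → #DACBFE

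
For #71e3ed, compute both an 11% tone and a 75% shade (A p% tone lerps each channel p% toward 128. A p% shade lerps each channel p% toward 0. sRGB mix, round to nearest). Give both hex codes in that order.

#73d8e1, #1c393b

#71e3ed is rgb(113, 227, 237).
11% tone:
  R: 113 + 0.11×(128−113) = 113 + 1.65 = 114.65 → 115
  G: 227 − 10.89 = 216.11 → 216
  B: 237 − 11.99 = 225.01 → 225
  → #73d8e1
75% shade:
  R: 113 − 84.75 = 28.25 → 28
  G: 227 + 0.75×(0−227) = 227 − 170.25 = 56.75 → 57
  B: 237 + 0.75×(0−237) = 237 − 177.75 = 59.25 → 59
  → #1c393b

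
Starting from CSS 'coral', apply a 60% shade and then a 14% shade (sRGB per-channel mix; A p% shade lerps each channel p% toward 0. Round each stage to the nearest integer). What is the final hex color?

CSS coral is rgb(255, 127, 80).
A 60% shade moves each channel 60% toward 0:
  R: 255 − 153 = 102 → 102
  G: 127 + 0.6×(0−127) = 127 − 76.2 = 50.8 → 51
  B: 80 + 0.6×(0−80) = 80 − 48 = 32 → 32
After the shade: rgb(102, 51, 32) = #663320.
Per channel, c → c + 0.14(0 − c):
  R: 102 + 0.14×(0−102) = 102 − 14.28 = 87.72 → 88
  G: 51 − 7.14 = 43.86 → 44
  B: 32 + 0.14×(0−32) = 32 − 4.48 = 27.52 → 28
rgb(88, 44, 28) = #582C1C.

#582C1C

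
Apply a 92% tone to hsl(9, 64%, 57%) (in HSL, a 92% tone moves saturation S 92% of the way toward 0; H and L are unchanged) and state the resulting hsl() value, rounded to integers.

S moves 92% from 64 toward 0: 64 − 58.88 = 5.12 → 5.
H and L are unchanged.

hsl(9, 5%, 57%)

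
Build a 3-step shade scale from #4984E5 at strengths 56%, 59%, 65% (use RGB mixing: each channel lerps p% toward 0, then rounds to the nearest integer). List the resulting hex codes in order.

#4984E5 is rgb(73, 132, 229).
56%: (73 − 40.88 = 32.12→32, 132 − 73.92 = 58.08→58, 229 − 128.24 = 100.76→101) → #203A65
59%: (73 − 43.07 = 29.93→30, 132 − 77.88 = 54.12→54, 229 − 135.11 = 93.89→94) → #1E365E
65%: (73 − 47.45 = 25.55→26, 132 − 85.8 = 46.2→46, 229 − 148.85 = 80.15→80) → #1A2E50

#203A65, #1E365E, #1A2E50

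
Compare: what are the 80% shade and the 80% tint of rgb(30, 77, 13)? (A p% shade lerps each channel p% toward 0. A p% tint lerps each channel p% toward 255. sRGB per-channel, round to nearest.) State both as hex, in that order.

#060F03, #D2DBCF

80% shade:
  R: 30 + 0.8×(0−30) = 30 − 24 = 6 → 6
  G: 77 + 0.8×(0−77) = 77 − 61.6 = 15.4 → 15
  B: 13 − 10.4 = 2.6 → 3
  → #060F03
80% tint:
  R: 30 + 180 = 210 → 210
  G: 77 + 0.8×(255−77) = 77 + 142.4 = 219.4 → 219
  B: 13 + 0.8×(255−13) = 13 + 193.6 = 206.6 → 207
  → #D2DBCF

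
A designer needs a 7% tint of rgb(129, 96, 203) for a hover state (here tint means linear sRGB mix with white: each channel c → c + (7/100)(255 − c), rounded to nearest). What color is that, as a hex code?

A 7% tint moves each channel 7% toward 255:
  R: 129 + 0.07×(255−129) = 129 + 8.82 = 137.82 → 138
  G: 96 + 11.13 = 107.13 → 107
  B: 203 + 3.64 = 206.64 → 207
rgb(138, 107, 207) = #8a6bcf.

#8a6bcf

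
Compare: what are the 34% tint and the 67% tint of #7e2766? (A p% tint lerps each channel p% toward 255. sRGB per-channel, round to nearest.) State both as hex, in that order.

#7e2766 is rgb(126, 39, 102).
34% tint:
  R: 126 + 43.86 = 169.86 → 170
  G: 39 + 0.34×(255−39) = 39 + 73.44 = 112.44 → 112
  B: 102 + 52.02 = 154.02 → 154
  → #aa709a
67% tint:
  R: 126 + 86.43 = 212.43 → 212
  G: 39 + 144.72 = 183.72 → 184
  B: 102 + 0.67×(255−102) = 102 + 102.51 = 204.51 → 205
  → #d4b8cd

#aa709a, #d4b8cd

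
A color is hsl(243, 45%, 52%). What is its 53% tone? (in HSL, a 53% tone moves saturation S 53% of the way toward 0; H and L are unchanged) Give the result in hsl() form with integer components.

hsl(243, 21%, 52%)

S moves 53% from 45 toward 0: 45 − 23.85 = 21.15 → 21.
H and L are unchanged.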